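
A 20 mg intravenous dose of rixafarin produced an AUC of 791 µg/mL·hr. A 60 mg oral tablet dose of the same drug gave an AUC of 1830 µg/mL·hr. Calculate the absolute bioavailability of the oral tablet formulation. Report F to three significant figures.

F = 0.771

F = (AUC_ev / D_ev) / (AUC_iv / D_iv)
  = (1830/60) / (791/20)
  = 30.5 / 39.55 = 0.7712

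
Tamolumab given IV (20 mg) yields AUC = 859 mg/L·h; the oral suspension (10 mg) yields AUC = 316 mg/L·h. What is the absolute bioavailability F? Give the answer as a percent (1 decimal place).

F = (AUC_ev / D_ev) / (AUC_iv / D_iv)
  = (316/10) / (859/20)
  = 31.6 / 42.95 = 0.7357
  = 73.57%

F = 73.6%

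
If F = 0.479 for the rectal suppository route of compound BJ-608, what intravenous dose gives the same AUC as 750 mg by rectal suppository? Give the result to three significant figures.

D_iv = 359 mg

Systemic exposure from an extravascular dose = F × D_ev, so the equivalent IV dose is F × D_ev.
D_iv = F × D_ev = 0.479 × 750 = 359.25 mg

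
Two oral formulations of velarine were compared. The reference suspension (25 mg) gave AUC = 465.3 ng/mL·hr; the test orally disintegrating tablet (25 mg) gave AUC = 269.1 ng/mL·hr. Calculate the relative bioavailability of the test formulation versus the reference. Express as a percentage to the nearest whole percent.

F_rel = (AUC_test/D_test) / (AUC_ref/D_ref)
      = (269.1/25) / (465.3/25)
      = 10.764 / 18.612 = 0.5783 = 57.83%

F_rel = 58%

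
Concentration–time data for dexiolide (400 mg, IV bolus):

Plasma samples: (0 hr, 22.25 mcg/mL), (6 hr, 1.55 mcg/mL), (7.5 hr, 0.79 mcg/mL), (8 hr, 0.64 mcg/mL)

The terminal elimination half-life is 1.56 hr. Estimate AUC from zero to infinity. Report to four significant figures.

Trapezoidal AUC_0→8:
  [0→6]: (22.25+1.55)/2 × 6 = 71.4
  [6→7.5]: (1.55+0.79)/2 × 1.5 = 1.755
  [7.5→8]: (0.79+0.64)/2 × 0.5 = 0.3575
  Sum = 73.5125 mcg/mL·hr
k_e = ln2 / t½ = 0.693147 / 1.56 = 0.4443 hr^-1
Extrapolated tail: C_last / k_e = 0.64 / 0.4443 = 1.440
AUC_0→∞ = 73.5125 + 1.440 = 74.9525 mcg/mL·hr

AUC = 74.95 mcg/mL·hr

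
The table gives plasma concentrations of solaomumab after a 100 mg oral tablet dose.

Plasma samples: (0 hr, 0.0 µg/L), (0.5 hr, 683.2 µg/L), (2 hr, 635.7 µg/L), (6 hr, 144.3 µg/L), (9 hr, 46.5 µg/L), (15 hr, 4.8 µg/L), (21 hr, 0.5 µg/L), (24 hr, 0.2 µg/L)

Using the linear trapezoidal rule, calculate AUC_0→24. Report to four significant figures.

Trapezoidal AUC_0→24:
  [0→0.5]: (0.0+683.2)/2 × 0.5 = 170.8
  [0.5→2]: (683.2+635.7)/2 × 1.5 = 989.175
  [2→6]: (635.7+144.3)/2 × 4 = 1560.0
  [6→9]: (144.3+46.5)/2 × 3 = 286.2
  [9→15]: (46.5+4.8)/2 × 6 = 153.9
  [15→21]: (4.8+0.5)/2 × 6 = 15.9
  [21→24]: (0.5+0.2)/2 × 3 = 1.05
  Sum = 3177.025 µg/L·hr

AUC = 3177 µg/L·hr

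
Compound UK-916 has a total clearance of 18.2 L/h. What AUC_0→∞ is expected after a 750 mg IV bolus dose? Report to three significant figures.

AUC = 41.2 mg/L·h

AUC_0→∞ = Dose_iv / CL
        = 750 / 18.2 = 41.2088 mg/L·h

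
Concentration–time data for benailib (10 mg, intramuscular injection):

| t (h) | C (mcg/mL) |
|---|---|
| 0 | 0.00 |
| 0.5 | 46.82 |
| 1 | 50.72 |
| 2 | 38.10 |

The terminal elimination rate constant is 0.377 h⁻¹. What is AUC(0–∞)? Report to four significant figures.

Trapezoidal AUC_0→2:
  [0→0.5]: (0.00+46.82)/2 × 0.5 = 11.705
  [0.5→1]: (46.82+50.72)/2 × 0.5 = 24.385
  [1→2]: (50.72+38.10)/2 × 1 = 44.41
  Sum = 80.5 mcg/mL·h
Extrapolated tail: C_last / k_e = 38.10 / 0.377 = 101.061
AUC_0→∞ = 80.5 + 101.061 = 181.561 mcg/mL·h

AUC = 181.6 mcg/mL·h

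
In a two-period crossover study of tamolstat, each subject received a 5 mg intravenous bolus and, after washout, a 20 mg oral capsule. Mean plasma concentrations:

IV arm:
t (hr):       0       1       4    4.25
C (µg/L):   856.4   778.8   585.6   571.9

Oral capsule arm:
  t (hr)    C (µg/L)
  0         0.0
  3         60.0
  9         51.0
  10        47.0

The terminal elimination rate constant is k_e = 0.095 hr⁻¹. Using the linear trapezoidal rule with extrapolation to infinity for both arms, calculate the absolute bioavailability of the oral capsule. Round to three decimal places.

Trapezoidal AUC_0→4.25 (IV):
  [0→1]: (856.4+778.8)/2 × 1 = 817.6
  [1→4]: (778.8+585.6)/2 × 3 = 2046.6
  [4→4.25]: (585.6+571.9)/2 × 0.25 = 144.6875
  Sum = 3008.8875 µg/L·hr
IV tail: 571.9/0.095 = 6020.000; AUC_iv,0→∞ = 3008.8875 + 6020.000 = 9028.8875 µg/L·hr
Trapezoidal AUC_0→10 (oral capsule):
  [0→3]: (0.0+60.0)/2 × 3 = 90.0
  [3→9]: (60.0+51.0)/2 × 6 = 333.0
  [9→10]: (51.0+47.0)/2 × 1 = 49.0
  Sum = 472.0 µg/L·hr
oral capsule tail: 47.0/0.095 = 494.737; AUC_ev,0→∞ = 472.0 + 494.737 = 966.737 µg/L·hr
F = (AUC_ev/D_ev)/(AUC_iv/D_iv) = (966.737/20)/(9028.8875/5) = 48.33685/1805.7775 = 0.0268

F = 0.027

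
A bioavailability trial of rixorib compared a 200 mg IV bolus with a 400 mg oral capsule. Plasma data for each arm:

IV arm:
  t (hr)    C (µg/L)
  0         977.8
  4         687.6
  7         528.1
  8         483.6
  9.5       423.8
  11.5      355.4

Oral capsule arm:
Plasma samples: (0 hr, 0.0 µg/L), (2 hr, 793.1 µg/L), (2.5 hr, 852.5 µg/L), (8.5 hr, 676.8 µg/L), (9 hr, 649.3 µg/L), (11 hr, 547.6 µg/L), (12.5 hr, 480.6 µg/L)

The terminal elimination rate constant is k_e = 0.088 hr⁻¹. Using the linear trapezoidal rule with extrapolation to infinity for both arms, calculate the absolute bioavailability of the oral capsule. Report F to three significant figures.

Trapezoidal AUC_0→11.5 (IV):
  [0→4]: (977.8+687.6)/2 × 4 = 3330.8
  [4→7]: (687.6+528.1)/2 × 3 = 1823.55
  [7→8]: (528.1+483.6)/2 × 1 = 505.85
  [8→9.5]: (483.6+423.8)/2 × 1.5 = 680.55
  [9.5→11.5]: (423.8+355.4)/2 × 2 = 779.2
  Sum = 7119.95 µg/L·hr
IV tail: 355.4/0.088 = 4038.636; AUC_iv,0→∞ = 7119.95 + 4038.636 = 11158.586 µg/L·hr
Trapezoidal AUC_0→12.5 (oral capsule):
  [0→2]: (0.0+793.1)/2 × 2 = 793.1
  [2→2.5]: (793.1+852.5)/2 × 0.5 = 411.4
  [2.5→8.5]: (852.5+676.8)/2 × 6 = 4587.9
  [8.5→9]: (676.8+649.3)/2 × 0.5 = 331.525
  [9→11]: (649.3+547.6)/2 × 2 = 1196.9
  [11→12.5]: (547.6+480.6)/2 × 1.5 = 771.15
  Sum = 8091.975 µg/L·hr
oral capsule tail: 480.6/0.088 = 5461.364; AUC_ev,0→∞ = 8091.975 + 5461.364 = 13553.339 µg/L·hr
F = (AUC_ev/D_ev)/(AUC_iv/D_iv) = (13553.339/400)/(11158.586/200) = 33.8833/55.79293 = 0.6073

F = 0.607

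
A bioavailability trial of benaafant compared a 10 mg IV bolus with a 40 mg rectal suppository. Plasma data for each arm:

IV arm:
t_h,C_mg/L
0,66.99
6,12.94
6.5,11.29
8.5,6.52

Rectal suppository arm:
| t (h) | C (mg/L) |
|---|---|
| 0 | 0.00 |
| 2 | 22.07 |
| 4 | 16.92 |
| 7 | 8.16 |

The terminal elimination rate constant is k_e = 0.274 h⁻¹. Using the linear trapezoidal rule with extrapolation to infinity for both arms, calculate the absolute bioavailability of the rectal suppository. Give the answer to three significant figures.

Trapezoidal AUC_0→8.5 (IV):
  [0→6]: (66.99+12.94)/2 × 6 = 239.79
  [6→6.5]: (12.94+11.29)/2 × 0.5 = 6.0575
  [6.5→8.5]: (11.29+6.52)/2 × 2 = 17.81
  Sum = 263.6575 mg/L·h
IV tail: 6.52/0.274 = 23.796; AUC_iv,0→∞ = 263.6575 + 23.796 = 287.4535 mg/L·h
Trapezoidal AUC_0→7 (rectal suppository):
  [0→2]: (0.00+22.07)/2 × 2 = 22.07
  [2→4]: (22.07+16.92)/2 × 2 = 38.99
  [4→7]: (16.92+8.16)/2 × 3 = 37.62
  Sum = 98.68 mg/L·h
rectal suppository tail: 8.16/0.274 = 29.781; AUC_ev,0→∞ = 98.68 + 29.781 = 128.461 mg/L·h
F = (AUC_ev/D_ev)/(AUC_iv/D_iv) = (128.461/40)/(287.4535/10) = 3.211525/28.74535 = 0.1117

F = 0.112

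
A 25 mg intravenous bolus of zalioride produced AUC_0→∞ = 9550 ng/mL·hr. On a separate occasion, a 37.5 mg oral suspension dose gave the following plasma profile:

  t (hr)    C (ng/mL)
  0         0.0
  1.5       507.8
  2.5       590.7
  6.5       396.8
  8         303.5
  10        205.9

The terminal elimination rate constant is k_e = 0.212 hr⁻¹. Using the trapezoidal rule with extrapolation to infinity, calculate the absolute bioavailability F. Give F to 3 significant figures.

F = 0.343

Trapezoidal AUC_0→10 (oral suspension):
  [0→1.5]: (0.0+507.8)/2 × 1.5 = 380.85
  [1.5→2.5]: (507.8+590.7)/2 × 1 = 549.25
  [2.5→6.5]: (590.7+396.8)/2 × 4 = 1975.0
  [6.5→8]: (396.8+303.5)/2 × 1.5 = 525.225
  [8→10]: (303.5+205.9)/2 × 2 = 509.4
  Sum = 3939.725 ng/mL·hr
Tail: C_last/k_e = 205.9/0.212 = 971.226
AUC_0→∞ (oral suspension) = 3939.725 + 971.226 = 4910.951 ng/mL·hr
F = (AUC_ev/D_ev)/(AUC_iv/D_iv) = (4910.951/37.5)/(9550/25) = 130.959/382 = 0.3428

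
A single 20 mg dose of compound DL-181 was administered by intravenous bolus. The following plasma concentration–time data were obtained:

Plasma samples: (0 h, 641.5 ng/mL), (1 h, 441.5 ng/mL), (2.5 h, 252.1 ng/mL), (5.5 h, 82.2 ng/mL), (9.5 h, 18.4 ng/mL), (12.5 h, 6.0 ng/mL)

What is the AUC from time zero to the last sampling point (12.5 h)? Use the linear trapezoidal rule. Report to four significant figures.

Trapezoidal AUC_0→12.5:
  [0→1]: (641.5+441.5)/2 × 1 = 541.5
  [1→2.5]: (441.5+252.1)/2 × 1.5 = 520.2
  [2.5→5.5]: (252.1+82.2)/2 × 3 = 501.45
  [5.5→9.5]: (82.2+18.4)/2 × 4 = 201.2
  [9.5→12.5]: (18.4+6.0)/2 × 3 = 36.6
  Sum = 1800.95 ng/mL·h

AUC = 1801 ng/mL·h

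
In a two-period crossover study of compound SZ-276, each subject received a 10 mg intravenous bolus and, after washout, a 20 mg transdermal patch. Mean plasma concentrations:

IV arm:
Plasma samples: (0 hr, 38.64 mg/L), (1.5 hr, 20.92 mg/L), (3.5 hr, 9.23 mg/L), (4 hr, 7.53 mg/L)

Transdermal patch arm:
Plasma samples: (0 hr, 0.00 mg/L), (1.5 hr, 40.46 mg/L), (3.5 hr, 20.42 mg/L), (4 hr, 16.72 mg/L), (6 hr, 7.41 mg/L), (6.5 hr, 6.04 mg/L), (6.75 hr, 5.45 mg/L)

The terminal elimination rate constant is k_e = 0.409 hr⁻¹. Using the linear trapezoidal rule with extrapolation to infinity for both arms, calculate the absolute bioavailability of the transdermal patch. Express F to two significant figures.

F = 0.73

Trapezoidal AUC_0→4 (IV):
  [0→1.5]: (38.64+20.92)/2 × 1.5 = 44.67
  [1.5→3.5]: (20.92+9.23)/2 × 2 = 30.15
  [3.5→4]: (9.23+7.53)/2 × 0.5 = 4.19
  Sum = 79.01 mg/L·hr
IV tail: 7.53/0.409 = 18.411; AUC_iv,0→∞ = 79.01 + 18.411 = 97.421 mg/L·hr
Trapezoidal AUC_0→6.75 (transdermal patch):
  [0→1.5]: (0.00+40.46)/2 × 1.5 = 30.345
  [1.5→3.5]: (40.46+20.42)/2 × 2 = 60.88
  [3.5→4]: (20.42+16.72)/2 × 0.5 = 9.285
  [4→6]: (16.72+7.41)/2 × 2 = 24.13
  [6→6.5]: (7.41+6.04)/2 × 0.5 = 3.3625
  [6.5→6.75]: (6.04+5.45)/2 × 0.25 = 1.43625
  Sum = 129.43875 mg/L·hr
transdermal patch tail: 5.45/0.409 = 13.325; AUC_ev,0→∞ = 129.43875 + 13.325 = 142.76375 mg/L·hr
F = (AUC_ev/D_ev)/(AUC_iv/D_iv) = (142.76375/20)/(97.421/10) = 7.1381875/9.7421 = 0.7327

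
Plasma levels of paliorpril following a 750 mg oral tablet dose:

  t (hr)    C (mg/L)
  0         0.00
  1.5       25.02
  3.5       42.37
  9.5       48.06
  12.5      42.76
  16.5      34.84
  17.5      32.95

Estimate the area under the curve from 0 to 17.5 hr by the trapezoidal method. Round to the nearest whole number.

Trapezoidal AUC_0→17.5:
  [0→1.5]: (0.00+25.02)/2 × 1.5 = 18.765
  [1.5→3.5]: (25.02+42.37)/2 × 2 = 67.39
  [3.5→9.5]: (42.37+48.06)/2 × 6 = 271.29
  [9.5→12.5]: (48.06+42.76)/2 × 3 = 136.23
  [12.5→16.5]: (42.76+34.84)/2 × 4 = 155.2
  [16.5→17.5]: (34.84+32.95)/2 × 1 = 33.895
  Sum = 682.77 mg/L·hr

AUC = 683 mg/L·hr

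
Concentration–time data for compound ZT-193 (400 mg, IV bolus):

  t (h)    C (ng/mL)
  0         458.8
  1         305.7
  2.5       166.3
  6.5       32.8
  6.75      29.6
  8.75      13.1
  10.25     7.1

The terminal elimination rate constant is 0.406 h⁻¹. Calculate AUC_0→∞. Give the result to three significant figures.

Trapezoidal AUC_0→10.25:
  [0→1]: (458.8+305.7)/2 × 1 = 382.25
  [1→2.5]: (305.7+166.3)/2 × 1.5 = 354.0
  [2.5→6.5]: (166.3+32.8)/2 × 4 = 398.2
  [6.5→6.75]: (32.8+29.6)/2 × 0.25 = 7.8
  [6.75→8.75]: (29.6+13.1)/2 × 2 = 42.7
  [8.75→10.25]: (13.1+7.1)/2 × 1.5 = 15.15
  Sum = 1200.1 ng/mL·h
Extrapolated tail: C_last / k_e = 7.1 / 0.406 = 17.488
AUC_0→∞ = 1200.1 + 17.488 = 1217.588 ng/mL·h

AUC = 1220 ng/mL·h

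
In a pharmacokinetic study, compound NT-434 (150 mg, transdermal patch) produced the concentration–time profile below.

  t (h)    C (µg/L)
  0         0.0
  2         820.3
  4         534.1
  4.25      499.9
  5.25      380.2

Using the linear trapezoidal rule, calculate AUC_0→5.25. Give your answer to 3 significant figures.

Trapezoidal AUC_0→5.25:
  [0→2]: (0.0+820.3)/2 × 2 = 820.3
  [2→4]: (820.3+534.1)/2 × 2 = 1354.4
  [4→4.25]: (534.1+499.9)/2 × 0.25 = 129.25
  [4.25→5.25]: (499.9+380.2)/2 × 1 = 440.05
  Sum = 2744.0 µg/L·h

AUC = 2740 µg/L·h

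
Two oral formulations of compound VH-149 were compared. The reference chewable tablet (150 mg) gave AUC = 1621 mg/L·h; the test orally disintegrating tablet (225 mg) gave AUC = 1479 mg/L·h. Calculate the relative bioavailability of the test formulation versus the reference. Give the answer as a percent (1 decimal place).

F_rel = 60.8%

F_rel = (AUC_test/D_test) / (AUC_ref/D_ref)
      = (1479/225) / (1621/150)
      = 6.57333 / 10.8067 = 0.6083 = 60.83%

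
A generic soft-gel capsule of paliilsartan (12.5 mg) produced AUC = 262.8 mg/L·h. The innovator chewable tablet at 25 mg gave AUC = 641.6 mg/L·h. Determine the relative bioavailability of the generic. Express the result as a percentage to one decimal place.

F_rel = 81.9%

F_rel = (AUC_test/D_test) / (AUC_ref/D_ref)
      = (262.8/12.5) / (641.6/25)
      = 21.024 / 25.664 = 0.8192 = 81.92%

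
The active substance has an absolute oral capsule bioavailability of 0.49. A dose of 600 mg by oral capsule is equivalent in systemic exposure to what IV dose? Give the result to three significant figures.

Systemic exposure from an extravascular dose = F × D_ev, so the equivalent IV dose is F × D_ev.
D_iv = F × D_ev = 0.49 × 600 = 294 mg

D_iv = 294 mg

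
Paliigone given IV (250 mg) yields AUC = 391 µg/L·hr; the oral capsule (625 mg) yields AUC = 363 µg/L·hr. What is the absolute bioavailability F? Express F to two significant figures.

F = 0.37

F = (AUC_ev / D_ev) / (AUC_iv / D_iv)
  = (363/625) / (391/250)
  = 0.5808 / 1.564 = 0.3714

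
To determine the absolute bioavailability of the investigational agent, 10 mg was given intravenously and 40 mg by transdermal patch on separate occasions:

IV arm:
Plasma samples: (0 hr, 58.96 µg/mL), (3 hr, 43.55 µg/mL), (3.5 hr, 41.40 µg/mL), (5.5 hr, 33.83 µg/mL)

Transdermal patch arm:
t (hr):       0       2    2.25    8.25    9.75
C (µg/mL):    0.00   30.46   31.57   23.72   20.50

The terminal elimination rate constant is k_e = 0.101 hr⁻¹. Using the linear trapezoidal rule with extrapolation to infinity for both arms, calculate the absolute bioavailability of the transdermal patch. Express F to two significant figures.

Trapezoidal AUC_0→5.5 (IV):
  [0→3]: (58.96+43.55)/2 × 3 = 153.765
  [3→3.5]: (43.55+41.40)/2 × 0.5 = 21.2375
  [3.5→5.5]: (41.40+33.83)/2 × 2 = 75.23
  Sum = 250.2325 µg/mL·hr
IV tail: 33.83/0.101 = 334.950; AUC_iv,0→∞ = 250.2325 + 334.950 = 585.1825 µg/mL·hr
Trapezoidal AUC_0→9.75 (transdermal patch):
  [0→2]: (0.00+30.46)/2 × 2 = 30.46
  [2→2.25]: (30.46+31.57)/2 × 0.25 = 7.75375
  [2.25→8.25]: (31.57+23.72)/2 × 6 = 165.87
  [8.25→9.75]: (23.72+20.50)/2 × 1.5 = 33.165
  Sum = 237.24875 µg/mL·hr
transdermal patch tail: 20.50/0.101 = 202.970; AUC_ev,0→∞ = 237.24875 + 202.970 = 440.21875 µg/mL·hr
F = (AUC_ev/D_ev)/(AUC_iv/D_iv) = (440.21875/40)/(585.1825/10) = 11.0055/58.51825 = 0.1881

F = 0.19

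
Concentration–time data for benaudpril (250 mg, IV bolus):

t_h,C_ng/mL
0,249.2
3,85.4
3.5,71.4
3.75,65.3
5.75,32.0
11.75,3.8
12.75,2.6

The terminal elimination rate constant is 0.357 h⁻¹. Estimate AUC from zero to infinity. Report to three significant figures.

Trapezoidal AUC_0→12.75:
  [0→3]: (249.2+85.4)/2 × 3 = 501.9
  [3→3.5]: (85.4+71.4)/2 × 0.5 = 39.2
  [3.5→3.75]: (71.4+65.3)/2 × 0.25 = 17.0875
  [3.75→5.75]: (65.3+32.0)/2 × 2 = 97.3
  [5.75→11.75]: (32.0+3.8)/2 × 6 = 107.4
  [11.75→12.75]: (3.8+2.6)/2 × 1 = 3.2
  Sum = 766.0875 ng/mL·h
Extrapolated tail: C_last / k_e = 2.6 / 0.357 = 7.283
AUC_0→∞ = 766.0875 + 7.283 = 773.3705 ng/mL·h

AUC = 773 ng/mL·h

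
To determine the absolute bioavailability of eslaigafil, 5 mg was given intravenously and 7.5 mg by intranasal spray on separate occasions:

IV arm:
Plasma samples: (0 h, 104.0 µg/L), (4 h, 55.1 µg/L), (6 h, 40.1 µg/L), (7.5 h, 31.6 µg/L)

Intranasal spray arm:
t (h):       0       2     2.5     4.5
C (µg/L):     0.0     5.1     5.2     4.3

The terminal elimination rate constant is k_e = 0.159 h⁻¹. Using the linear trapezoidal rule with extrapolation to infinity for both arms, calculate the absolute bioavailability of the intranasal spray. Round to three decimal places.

F = 0.044

Trapezoidal AUC_0→7.5 (IV):
  [0→4]: (104.0+55.1)/2 × 4 = 318.2
  [4→6]: (55.1+40.1)/2 × 2 = 95.2
  [6→7.5]: (40.1+31.6)/2 × 1.5 = 53.775
  Sum = 467.175 µg/L·h
IV tail: 31.6/0.159 = 198.742; AUC_iv,0→∞ = 467.175 + 198.742 = 665.917 µg/L·h
Trapezoidal AUC_0→4.5 (intranasal spray):
  [0→2]: (0.0+5.1)/2 × 2 = 5.1
  [2→2.5]: (5.1+5.2)/2 × 0.5 = 2.575
  [2.5→4.5]: (5.2+4.3)/2 × 2 = 9.5
  Sum = 17.175 µg/L·h
intranasal spray tail: 4.3/0.159 = 27.044; AUC_ev,0→∞ = 17.175 + 27.044 = 44.219 µg/L·h
F = (AUC_ev/D_ev)/(AUC_iv/D_iv) = (44.219/7.5)/(665.917/5) = 5.89587/133.1834 = 0.0443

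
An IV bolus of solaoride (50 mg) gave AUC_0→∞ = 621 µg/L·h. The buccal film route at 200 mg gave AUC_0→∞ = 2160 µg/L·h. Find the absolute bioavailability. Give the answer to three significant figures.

F = 0.870

F = (AUC_ev / D_ev) / (AUC_iv / D_iv)
  = (2160/200) / (621/50)
  = 10.8 / 12.42 = 0.8696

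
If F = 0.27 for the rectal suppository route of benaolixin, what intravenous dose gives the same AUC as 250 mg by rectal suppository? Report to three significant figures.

D_iv = 67.5 mg

Systemic exposure from an extravascular dose = F × D_ev, so the equivalent IV dose is F × D_ev.
D_iv = F × D_ev = 0.27 × 250 = 67.5 mg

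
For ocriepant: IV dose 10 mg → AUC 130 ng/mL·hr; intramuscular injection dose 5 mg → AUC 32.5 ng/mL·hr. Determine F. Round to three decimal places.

F = (AUC_ev / D_ev) / (AUC_iv / D_iv)
  = (32.5/5) / (130/10)
  = 6.5 / 13 = 0.5000

F = 0.500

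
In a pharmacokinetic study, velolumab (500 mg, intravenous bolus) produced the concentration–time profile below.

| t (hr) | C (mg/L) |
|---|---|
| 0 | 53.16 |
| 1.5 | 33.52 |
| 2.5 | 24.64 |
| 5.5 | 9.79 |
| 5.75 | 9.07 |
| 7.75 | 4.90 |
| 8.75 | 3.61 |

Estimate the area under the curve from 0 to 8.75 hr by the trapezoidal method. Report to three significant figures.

AUC = 166 mg/L·hr

Trapezoidal AUC_0→8.75:
  [0→1.5]: (53.16+33.52)/2 × 1.5 = 65.01
  [1.5→2.5]: (33.52+24.64)/2 × 1 = 29.08
  [2.5→5.5]: (24.64+9.79)/2 × 3 = 51.645
  [5.5→5.75]: (9.79+9.07)/2 × 0.25 = 2.3575
  [5.75→7.75]: (9.07+4.90)/2 × 2 = 13.97
  [7.75→8.75]: (4.90+3.61)/2 × 1 = 4.255
  Sum = 166.3175 mg/L·hr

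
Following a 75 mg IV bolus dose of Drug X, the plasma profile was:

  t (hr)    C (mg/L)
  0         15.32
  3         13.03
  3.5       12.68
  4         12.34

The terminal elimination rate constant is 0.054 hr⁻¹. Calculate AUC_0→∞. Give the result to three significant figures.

AUC = 284 mg/L·hr

Trapezoidal AUC_0→4:
  [0→3]: (15.32+13.03)/2 × 3 = 42.525
  [3→3.5]: (13.03+12.68)/2 × 0.5 = 6.4275
  [3.5→4]: (12.68+12.34)/2 × 0.5 = 6.255
  Sum = 55.2075 mg/L·hr
Extrapolated tail: C_last / k_e = 12.34 / 0.054 = 228.519
AUC_0→∞ = 55.2075 + 228.519 = 283.7265 mg/L·hr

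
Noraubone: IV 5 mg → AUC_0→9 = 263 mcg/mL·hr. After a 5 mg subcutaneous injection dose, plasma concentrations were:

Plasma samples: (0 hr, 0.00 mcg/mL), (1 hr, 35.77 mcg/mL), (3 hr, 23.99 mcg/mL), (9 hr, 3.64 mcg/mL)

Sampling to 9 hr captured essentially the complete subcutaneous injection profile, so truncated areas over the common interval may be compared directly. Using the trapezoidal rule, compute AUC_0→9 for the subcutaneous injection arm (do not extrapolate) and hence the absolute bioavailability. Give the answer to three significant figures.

F = 0.610

Trapezoidal AUC_0→9 (subcutaneous injection):
  [0→1]: (0.00+35.77)/2 × 1 = 17.885
  [1→3]: (35.77+23.99)/2 × 2 = 59.76
  [3→9]: (23.99+3.64)/2 × 6 = 82.89
  Sum = 160.535 mcg/mL·hr
F = (AUC_ev/D_ev)/(AUC_iv/D_iv) = (160.535/5)/(263/5) = 32.107/52.6 = 0.6104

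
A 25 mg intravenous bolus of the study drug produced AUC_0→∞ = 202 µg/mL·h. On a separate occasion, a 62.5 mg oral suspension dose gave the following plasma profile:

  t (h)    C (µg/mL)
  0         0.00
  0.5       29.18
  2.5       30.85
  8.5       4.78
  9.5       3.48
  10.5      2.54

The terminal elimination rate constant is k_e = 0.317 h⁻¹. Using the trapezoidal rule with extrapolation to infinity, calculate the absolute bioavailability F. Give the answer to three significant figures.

F = 0.375

Trapezoidal AUC_0→10.5 (oral suspension):
  [0→0.5]: (0.00+29.18)/2 × 0.5 = 7.295
  [0.5→2.5]: (29.18+30.85)/2 × 2 = 60.03
  [2.5→8.5]: (30.85+4.78)/2 × 6 = 106.89
  [8.5→9.5]: (4.78+3.48)/2 × 1 = 4.13
  [9.5→10.5]: (3.48+2.54)/2 × 1 = 3.01
  Sum = 181.355 µg/mL·h
Tail: C_last/k_e = 2.54/0.317 = 8.013
AUC_0→∞ (oral suspension) = 181.355 + 8.013 = 189.368 µg/mL·h
F = (AUC_ev/D_ev)/(AUC_iv/D_iv) = (189.368/62.5)/(202/25) = 3.029888/8.08 = 0.3750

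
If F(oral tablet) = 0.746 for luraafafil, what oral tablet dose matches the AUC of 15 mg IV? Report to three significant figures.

For equal systemic exposure: F × D_ev = D_iv
D_ev = D_iv / F = 15 / 0.746 = 20.1072 mg

D_oral = 20.1 mg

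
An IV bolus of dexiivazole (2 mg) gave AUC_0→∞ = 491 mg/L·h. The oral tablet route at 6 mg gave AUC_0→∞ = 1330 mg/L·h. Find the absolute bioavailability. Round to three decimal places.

F = (AUC_ev / D_ev) / (AUC_iv / D_iv)
  = (1330/6) / (491/2)
  = 221.667 / 245.5 = 0.9029

F = 0.903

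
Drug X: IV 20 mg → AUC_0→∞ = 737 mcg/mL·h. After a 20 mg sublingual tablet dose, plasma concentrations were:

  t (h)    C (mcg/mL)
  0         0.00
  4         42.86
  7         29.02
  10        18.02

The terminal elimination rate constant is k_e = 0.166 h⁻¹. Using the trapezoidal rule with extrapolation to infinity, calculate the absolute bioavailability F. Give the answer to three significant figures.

F = 0.506

Trapezoidal AUC_0→10 (sublingual tablet):
  [0→4]: (0.00+42.86)/2 × 4 = 85.72
  [4→7]: (42.86+29.02)/2 × 3 = 107.82
  [7→10]: (29.02+18.02)/2 × 3 = 70.56
  Sum = 264.1 mcg/mL·h
Tail: C_last/k_e = 18.02/0.166 = 108.554
AUC_0→∞ (sublingual tablet) = 264.1 + 108.554 = 372.654 mcg/mL·h
F = (AUC_ev/D_ev)/(AUC_iv/D_iv) = (372.654/20)/(737/20) = 18.6327/36.85 = 0.5056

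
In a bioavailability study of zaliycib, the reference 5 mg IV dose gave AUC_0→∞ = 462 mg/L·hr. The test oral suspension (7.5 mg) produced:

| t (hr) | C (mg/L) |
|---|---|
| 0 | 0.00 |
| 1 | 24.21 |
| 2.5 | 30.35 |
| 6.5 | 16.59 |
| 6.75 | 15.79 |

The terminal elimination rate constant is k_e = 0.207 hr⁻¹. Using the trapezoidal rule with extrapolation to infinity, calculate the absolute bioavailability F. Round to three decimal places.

F = 0.328

Trapezoidal AUC_0→6.75 (oral suspension):
  [0→1]: (0.00+24.21)/2 × 1 = 12.105
  [1→2.5]: (24.21+30.35)/2 × 1.5 = 40.92
  [2.5→6.5]: (30.35+16.59)/2 × 4 = 93.88
  [6.5→6.75]: (16.59+15.79)/2 × 0.25 = 4.0475
  Sum = 150.9525 mg/L·hr
Tail: C_last/k_e = 15.79/0.207 = 76.280
AUC_0→∞ (oral suspension) = 150.9525 + 76.280 = 227.2325 mg/L·hr
F = (AUC_ev/D_ev)/(AUC_iv/D_iv) = (227.2325/7.5)/(462/5) = 30.2977/92.4 = 0.3279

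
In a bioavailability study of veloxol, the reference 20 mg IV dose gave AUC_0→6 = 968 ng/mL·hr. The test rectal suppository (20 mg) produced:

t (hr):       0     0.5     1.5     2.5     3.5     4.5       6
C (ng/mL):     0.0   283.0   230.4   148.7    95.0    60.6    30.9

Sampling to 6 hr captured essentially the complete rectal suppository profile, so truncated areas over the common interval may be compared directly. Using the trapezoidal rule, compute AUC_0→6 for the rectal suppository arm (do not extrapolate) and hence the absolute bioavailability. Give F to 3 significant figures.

F = 0.811

Trapezoidal AUC_0→6 (rectal suppository):
  [0→0.5]: (0.0+283.0)/2 × 0.5 = 70.75
  [0.5→1.5]: (283.0+230.4)/2 × 1 = 256.7
  [1.5→2.5]: (230.4+148.7)/2 × 1 = 189.55
  [2.5→3.5]: (148.7+95.0)/2 × 1 = 121.85
  [3.5→4.5]: (95.0+60.6)/2 × 1 = 77.8
  [4.5→6]: (60.6+30.9)/2 × 1.5 = 68.625
  Sum = 785.275 ng/mL·hr
F = (AUC_ev/D_ev)/(AUC_iv/D_iv) = (785.275/20)/(968/20) = 39.26375/48.4 = 0.8112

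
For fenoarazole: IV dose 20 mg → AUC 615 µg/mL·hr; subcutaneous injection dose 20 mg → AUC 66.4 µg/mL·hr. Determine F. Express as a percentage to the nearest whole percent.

F = 11%

F = (AUC_ev / D_ev) / (AUC_iv / D_iv)
  = (66.4/20) / (615/20)
  = 3.32 / 30.75 = 0.1080
  = 10.80%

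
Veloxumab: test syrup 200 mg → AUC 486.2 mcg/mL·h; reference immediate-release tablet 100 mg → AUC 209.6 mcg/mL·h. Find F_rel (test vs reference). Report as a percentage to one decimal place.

F_rel = 116.0%

F_rel = (AUC_test/D_test) / (AUC_ref/D_ref)
      = (486.2/200) / (209.6/100)
      = 2.431 / 2.096 = 1.1598 = 115.98%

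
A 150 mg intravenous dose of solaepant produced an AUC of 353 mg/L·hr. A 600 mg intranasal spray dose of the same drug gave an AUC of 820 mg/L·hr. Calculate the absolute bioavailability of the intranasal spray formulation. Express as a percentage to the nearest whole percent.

F = 58%

F = (AUC_ev / D_ev) / (AUC_iv / D_iv)
  = (820/600) / (353/150)
  = 1.36667 / 2.35333 = 0.5807
  = 58.07%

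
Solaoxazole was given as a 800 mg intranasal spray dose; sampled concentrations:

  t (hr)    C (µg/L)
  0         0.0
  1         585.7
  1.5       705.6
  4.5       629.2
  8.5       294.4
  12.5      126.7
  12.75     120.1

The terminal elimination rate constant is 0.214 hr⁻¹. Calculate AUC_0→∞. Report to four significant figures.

Trapezoidal AUC_0→12.75:
  [0→1]: (0.0+585.7)/2 × 1 = 292.85
  [1→1.5]: (585.7+705.6)/2 × 0.5 = 322.825
  [1.5→4.5]: (705.6+629.2)/2 × 3 = 2002.2
  [4.5→8.5]: (629.2+294.4)/2 × 4 = 1847.2
  [8.5→12.5]: (294.4+126.7)/2 × 4 = 842.2
  [12.5→12.75]: (126.7+120.1)/2 × 0.25 = 30.85
  Sum = 5338.125 µg/L·hr
Extrapolated tail: C_last / k_e = 120.1 / 0.214 = 561.215
AUC_0→∞ = 5338.125 + 561.215 = 5899.34 µg/L·hr

AUC = 5899 µg/L·hr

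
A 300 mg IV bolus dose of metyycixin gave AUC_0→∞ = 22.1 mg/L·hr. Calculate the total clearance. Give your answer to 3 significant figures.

CL = Dose_iv / AUC_0→∞
   = 300 / 22.1 = 13.5747 L/hr

CL = 13.6 L/hr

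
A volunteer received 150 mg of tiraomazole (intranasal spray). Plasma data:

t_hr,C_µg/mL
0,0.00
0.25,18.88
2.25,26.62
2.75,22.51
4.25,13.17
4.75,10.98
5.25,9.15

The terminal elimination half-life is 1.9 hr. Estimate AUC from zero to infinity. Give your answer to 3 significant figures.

AUC = 123 µg/mL·hr

Trapezoidal AUC_0→5.25:
  [0→0.25]: (0.00+18.88)/2 × 0.25 = 2.36
  [0.25→2.25]: (18.88+26.62)/2 × 2 = 45.5
  [2.25→2.75]: (26.62+22.51)/2 × 0.5 = 12.2825
  [2.75→4.25]: (22.51+13.17)/2 × 1.5 = 26.76
  [4.25→4.75]: (13.17+10.98)/2 × 0.5 = 6.0375
  [4.75→5.25]: (10.98+9.15)/2 × 0.5 = 5.0325
  Sum = 97.9725 µg/mL·hr
k_e = ln2 / t½ = 0.693147 / 1.9 = 0.3648 hr^-1
Extrapolated tail: C_last / k_e = 9.15 / 0.3648 = 25.082
AUC_0→∞ = 97.9725 + 25.082 = 123.0545 µg/mL·hr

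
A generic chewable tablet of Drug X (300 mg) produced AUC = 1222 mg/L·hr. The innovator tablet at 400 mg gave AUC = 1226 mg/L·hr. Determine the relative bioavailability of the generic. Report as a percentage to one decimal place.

F_rel = (AUC_test/D_test) / (AUC_ref/D_ref)
      = (1222/300) / (1226/400)
      = 4.07333 / 3.065 = 1.3290 = 132.90%

F_rel = 132.9%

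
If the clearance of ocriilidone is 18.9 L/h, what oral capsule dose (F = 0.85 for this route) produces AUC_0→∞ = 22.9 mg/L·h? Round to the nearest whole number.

Dose = CL × AUC_0→∞ / F
     = 18.9 × 22.9 / 0.85 = 509.188 mg

Dose = 509 mg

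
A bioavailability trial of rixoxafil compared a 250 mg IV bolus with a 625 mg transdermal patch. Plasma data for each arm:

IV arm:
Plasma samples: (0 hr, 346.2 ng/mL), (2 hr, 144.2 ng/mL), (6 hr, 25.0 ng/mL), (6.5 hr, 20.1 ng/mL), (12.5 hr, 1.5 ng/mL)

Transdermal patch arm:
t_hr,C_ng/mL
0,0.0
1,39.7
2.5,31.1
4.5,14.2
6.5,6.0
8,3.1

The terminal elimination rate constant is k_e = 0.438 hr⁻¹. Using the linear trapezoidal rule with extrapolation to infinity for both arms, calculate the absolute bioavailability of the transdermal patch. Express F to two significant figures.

Trapezoidal AUC_0→12.5 (IV):
  [0→2]: (346.2+144.2)/2 × 2 = 490.4
  [2→6]: (144.2+25.0)/2 × 4 = 338.4
  [6→6.5]: (25.0+20.1)/2 × 0.5 = 11.275
  [6.5→12.5]: (20.1+1.5)/2 × 6 = 64.8
  Sum = 904.875 ng/mL·hr
IV tail: 1.5/0.438 = 3.425; AUC_iv,0→∞ = 904.875 + 3.425 = 908.3 ng/mL·hr
Trapezoidal AUC_0→8 (transdermal patch):
  [0→1]: (0.0+39.7)/2 × 1 = 19.85
  [1→2.5]: (39.7+31.1)/2 × 1.5 = 53.1
  [2.5→4.5]: (31.1+14.2)/2 × 2 = 45.3
  [4.5→6.5]: (14.2+6.0)/2 × 2 = 20.2
  [6.5→8]: (6.0+3.1)/2 × 1.5 = 6.825
  Sum = 145.275 ng/mL·hr
transdermal patch tail: 3.1/0.438 = 7.078; AUC_ev,0→∞ = 145.275 + 7.078 = 152.353 ng/mL·hr
F = (AUC_ev/D_ev)/(AUC_iv/D_iv) = (152.353/625)/(908.3/250) = 0.2437648/3.6332 = 0.0671

F = 0.067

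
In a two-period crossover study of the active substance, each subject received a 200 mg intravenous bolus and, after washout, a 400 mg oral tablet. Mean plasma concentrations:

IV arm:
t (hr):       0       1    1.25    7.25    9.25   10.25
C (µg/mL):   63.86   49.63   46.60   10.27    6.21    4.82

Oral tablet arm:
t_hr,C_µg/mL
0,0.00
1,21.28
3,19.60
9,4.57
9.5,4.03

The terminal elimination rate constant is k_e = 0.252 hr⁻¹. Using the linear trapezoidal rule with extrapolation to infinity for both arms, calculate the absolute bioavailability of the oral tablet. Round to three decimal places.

Trapezoidal AUC_0→10.25 (IV):
  [0→1]: (63.86+49.63)/2 × 1 = 56.745
  [1→1.25]: (49.63+46.60)/2 × 0.25 = 12.02875
  [1.25→7.25]: (46.60+10.27)/2 × 6 = 170.61
  [7.25→9.25]: (10.27+6.21)/2 × 2 = 16.48
  [9.25→10.25]: (6.21+4.82)/2 × 1 = 5.515
  Sum = 261.37875 µg/mL·hr
IV tail: 4.82/0.252 = 19.127; AUC_iv,0→∞ = 261.37875 + 19.127 = 280.50575 µg/mL·hr
Trapezoidal AUC_0→9.5 (oral tablet):
  [0→1]: (0.00+21.28)/2 × 1 = 10.64
  [1→3]: (21.28+19.60)/2 × 2 = 40.88
  [3→9]: (19.60+4.57)/2 × 6 = 72.51
  [9→9.5]: (4.57+4.03)/2 × 0.5 = 2.15
  Sum = 126.18 µg/mL·hr
oral tablet tail: 4.03/0.252 = 15.992; AUC_ev,0→∞ = 126.18 + 15.992 = 142.172 µg/mL·hr
F = (AUC_ev/D_ev)/(AUC_iv/D_iv) = (142.172/400)/(280.50575/200) = 0.35543/1.40253 = 0.2534

F = 0.253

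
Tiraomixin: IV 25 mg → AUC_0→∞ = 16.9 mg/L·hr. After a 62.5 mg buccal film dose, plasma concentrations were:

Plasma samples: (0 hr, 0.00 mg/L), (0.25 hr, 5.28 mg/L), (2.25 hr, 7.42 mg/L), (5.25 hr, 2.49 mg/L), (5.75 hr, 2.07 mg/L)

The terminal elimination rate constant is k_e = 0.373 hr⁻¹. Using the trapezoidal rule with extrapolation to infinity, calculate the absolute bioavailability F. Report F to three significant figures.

F = 0.826

Trapezoidal AUC_0→5.75 (buccal film):
  [0→0.25]: (0.00+5.28)/2 × 0.25 = 0.66
  [0.25→2.25]: (5.28+7.42)/2 × 2 = 12.7
  [2.25→5.25]: (7.42+2.49)/2 × 3 = 14.865
  [5.25→5.75]: (2.49+2.07)/2 × 0.5 = 1.14
  Sum = 29.365 mg/L·hr
Tail: C_last/k_e = 2.07/0.373 = 5.550
AUC_0→∞ (buccal film) = 29.365 + 5.550 = 34.915 mg/L·hr
F = (AUC_ev/D_ev)/(AUC_iv/D_iv) = (34.915/62.5)/(16.9/25) = 0.55864/0.676 = 0.8264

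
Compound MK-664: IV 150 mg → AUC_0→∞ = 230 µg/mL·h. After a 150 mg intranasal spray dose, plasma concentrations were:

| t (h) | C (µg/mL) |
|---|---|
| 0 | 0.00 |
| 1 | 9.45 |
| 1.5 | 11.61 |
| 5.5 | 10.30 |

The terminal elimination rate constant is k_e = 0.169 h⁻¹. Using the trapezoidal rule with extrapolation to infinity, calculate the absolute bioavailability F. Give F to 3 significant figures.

Trapezoidal AUC_0→5.5 (intranasal spray):
  [0→1]: (0.00+9.45)/2 × 1 = 4.725
  [1→1.5]: (9.45+11.61)/2 × 0.5 = 5.265
  [1.5→5.5]: (11.61+10.30)/2 × 4 = 43.82
  Sum = 53.81 µg/mL·h
Tail: C_last/k_e = 10.30/0.169 = 60.947
AUC_0→∞ (intranasal spray) = 53.81 + 60.947 = 114.757 µg/mL·h
F = (AUC_ev/D_ev)/(AUC_iv/D_iv) = (114.757/150)/(230/150) = 0.765047/1.53333 = 0.4989

F = 0.499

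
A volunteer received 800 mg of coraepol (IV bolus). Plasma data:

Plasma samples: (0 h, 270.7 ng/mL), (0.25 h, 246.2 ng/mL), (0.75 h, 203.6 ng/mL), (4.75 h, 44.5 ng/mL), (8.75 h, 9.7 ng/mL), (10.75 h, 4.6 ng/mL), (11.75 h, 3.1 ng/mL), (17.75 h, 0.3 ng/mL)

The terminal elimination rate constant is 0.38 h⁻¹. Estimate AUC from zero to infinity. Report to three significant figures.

AUC = 811 ng/mL·h

Trapezoidal AUC_0→17.75:
  [0→0.25]: (270.7+246.2)/2 × 0.25 = 64.6125
  [0.25→0.75]: (246.2+203.6)/2 × 0.5 = 112.45
  [0.75→4.75]: (203.6+44.5)/2 × 4 = 496.2
  [4.75→8.75]: (44.5+9.7)/2 × 4 = 108.4
  [8.75→10.75]: (9.7+4.6)/2 × 2 = 14.3
  [10.75→11.75]: (4.6+3.1)/2 × 1 = 3.85
  [11.75→17.75]: (3.1+0.3)/2 × 6 = 10.2
  Sum = 810.0125 ng/mL·h
Extrapolated tail: C_last / k_e = 0.3 / 0.38 = 0.789
AUC_0→∞ = 810.0125 + 0.789 = 810.8015 ng/mL·h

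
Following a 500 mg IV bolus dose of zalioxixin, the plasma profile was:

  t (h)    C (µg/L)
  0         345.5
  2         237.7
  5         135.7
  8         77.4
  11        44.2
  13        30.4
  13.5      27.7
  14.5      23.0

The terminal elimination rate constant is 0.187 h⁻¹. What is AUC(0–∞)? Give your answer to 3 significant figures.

Trapezoidal AUC_0→14.5:
  [0→2]: (345.5+237.7)/2 × 2 = 583.2
  [2→5]: (237.7+135.7)/2 × 3 = 560.1
  [5→8]: (135.7+77.4)/2 × 3 = 319.65
  [8→11]: (77.4+44.2)/2 × 3 = 182.4
  [11→13]: (44.2+30.4)/2 × 2 = 74.6
  [13→13.5]: (30.4+27.7)/2 × 0.5 = 14.525
  [13.5→14.5]: (27.7+23.0)/2 × 1 = 25.35
  Sum = 1759.825 µg/L·h
Extrapolated tail: C_last / k_e = 23.0 / 0.187 = 122.995
AUC_0→∞ = 1759.825 + 122.995 = 1882.82 µg/L·h

AUC = 1880 µg/L·h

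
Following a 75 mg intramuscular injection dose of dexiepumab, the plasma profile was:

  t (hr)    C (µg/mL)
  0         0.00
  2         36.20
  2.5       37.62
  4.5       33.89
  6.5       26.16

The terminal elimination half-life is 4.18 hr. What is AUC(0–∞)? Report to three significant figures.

Trapezoidal AUC_0→6.5:
  [0→2]: (0.00+36.20)/2 × 2 = 36.2
  [2→2.5]: (36.20+37.62)/2 × 0.5 = 18.455
  [2.5→4.5]: (37.62+33.89)/2 × 2 = 71.51
  [4.5→6.5]: (33.89+26.16)/2 × 2 = 60.05
  Sum = 186.215 µg/mL·hr
k_e = ln2 / t½ = 0.693147 / 4.18 = 0.1658 hr^-1
Extrapolated tail: C_last / k_e = 26.16 / 0.1658 = 157.780
AUC_0→∞ = 186.215 + 157.780 = 343.995 µg/mL·hr

AUC = 344 µg/mL·hr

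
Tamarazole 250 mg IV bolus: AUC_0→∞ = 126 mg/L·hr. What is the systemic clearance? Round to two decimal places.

CL = 1.98 L/hr

CL = Dose_iv / AUC_0→∞
   = 250 / 126 = 1.98413 L/hr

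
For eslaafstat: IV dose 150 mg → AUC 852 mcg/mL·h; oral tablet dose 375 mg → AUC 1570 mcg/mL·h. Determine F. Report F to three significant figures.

F = 0.737

F = (AUC_ev / D_ev) / (AUC_iv / D_iv)
  = (1570/375) / (852/150)
  = 4.18667 / 5.68 = 0.7371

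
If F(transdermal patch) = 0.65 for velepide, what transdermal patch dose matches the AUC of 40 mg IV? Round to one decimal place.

D_transdermal = 61.5 mg

For equal systemic exposure: F × D_ev = D_iv
D_ev = D_iv / F = 40 / 0.65 = 61.5385 mg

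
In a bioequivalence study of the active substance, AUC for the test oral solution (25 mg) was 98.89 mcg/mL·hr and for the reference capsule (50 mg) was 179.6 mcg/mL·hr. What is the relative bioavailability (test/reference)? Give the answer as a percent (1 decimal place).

F_rel = 110.1%

F_rel = (AUC_test/D_test) / (AUC_ref/D_ref)
      = (98.89/25) / (179.6/50)
      = 3.9556 / 3.592 = 1.1012 = 110.12%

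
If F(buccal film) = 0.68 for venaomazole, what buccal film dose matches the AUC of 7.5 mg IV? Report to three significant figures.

D_buccal = 11.0 mg

For equal systemic exposure: F × D_ev = D_iv
D_ev = D_iv / F = 7.5 / 0.68 = 11.0294 mg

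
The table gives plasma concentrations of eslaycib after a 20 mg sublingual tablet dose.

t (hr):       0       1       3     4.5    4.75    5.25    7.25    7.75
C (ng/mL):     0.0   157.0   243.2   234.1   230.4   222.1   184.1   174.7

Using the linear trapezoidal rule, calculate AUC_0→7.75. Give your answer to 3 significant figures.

Trapezoidal AUC_0→7.75:
  [0→1]: (0.0+157.0)/2 × 1 = 78.5
  [1→3]: (157.0+243.2)/2 × 2 = 400.2
  [3→4.5]: (243.2+234.1)/2 × 1.5 = 357.975
  [4.5→4.75]: (234.1+230.4)/2 × 0.25 = 58.0625
  [4.75→5.25]: (230.4+222.1)/2 × 0.5 = 113.125
  [5.25→7.25]: (222.1+184.1)/2 × 2 = 406.2
  [7.25→7.75]: (184.1+174.7)/2 × 0.5 = 89.7
  Sum = 1503.7625 ng/mL·hr

AUC = 1500 ng/mL·hr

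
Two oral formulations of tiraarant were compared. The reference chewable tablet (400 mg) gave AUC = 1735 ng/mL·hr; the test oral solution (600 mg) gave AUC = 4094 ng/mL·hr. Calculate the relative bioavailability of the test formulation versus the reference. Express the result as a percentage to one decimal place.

F_rel = (AUC_test/D_test) / (AUC_ref/D_ref)
      = (4094/600) / (1735/400)
      = 6.82333 / 4.3375 = 1.5731 = 157.31%

F_rel = 157.3%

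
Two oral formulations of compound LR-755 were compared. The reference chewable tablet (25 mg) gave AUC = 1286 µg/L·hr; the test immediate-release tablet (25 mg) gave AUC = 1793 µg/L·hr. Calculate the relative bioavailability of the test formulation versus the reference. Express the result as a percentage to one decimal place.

F_rel = (AUC_test/D_test) / (AUC_ref/D_ref)
      = (1793/25) / (1286/25)
      = 71.72 / 51.44 = 1.3942 = 139.42%

F_rel = 139.4%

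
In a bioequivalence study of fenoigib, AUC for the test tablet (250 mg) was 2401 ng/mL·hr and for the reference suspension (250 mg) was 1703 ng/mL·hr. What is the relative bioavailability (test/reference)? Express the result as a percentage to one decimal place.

F_rel = (AUC_test/D_test) / (AUC_ref/D_ref)
      = (2401/250) / (1703/250)
      = 9.604 / 6.812 = 1.4099 = 140.99%

F_rel = 141.0%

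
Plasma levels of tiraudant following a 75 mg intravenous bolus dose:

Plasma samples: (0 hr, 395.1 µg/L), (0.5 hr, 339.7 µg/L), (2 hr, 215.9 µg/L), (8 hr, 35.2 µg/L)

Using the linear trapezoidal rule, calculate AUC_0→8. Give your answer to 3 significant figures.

AUC = 1350 µg/L·hr

Trapezoidal AUC_0→8:
  [0→0.5]: (395.1+339.7)/2 × 0.5 = 183.7
  [0.5→2]: (339.7+215.9)/2 × 1.5 = 416.7
  [2→8]: (215.9+35.2)/2 × 6 = 753.3
  Sum = 1353.7 µg/L·hr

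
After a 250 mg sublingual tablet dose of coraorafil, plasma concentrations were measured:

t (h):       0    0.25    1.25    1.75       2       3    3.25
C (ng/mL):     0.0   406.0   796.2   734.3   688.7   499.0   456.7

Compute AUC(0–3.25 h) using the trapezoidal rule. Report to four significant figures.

AUC = 1926 ng/mL·h

Trapezoidal AUC_0→3.25:
  [0→0.25]: (0.0+406.0)/2 × 0.25 = 50.75
  [0.25→1.25]: (406.0+796.2)/2 × 1 = 601.1
  [1.25→1.75]: (796.2+734.3)/2 × 0.5 = 382.625
  [1.75→2]: (734.3+688.7)/2 × 0.25 = 177.875
  [2→3]: (688.7+499.0)/2 × 1 = 593.85
  [3→3.25]: (499.0+456.7)/2 × 0.25 = 119.4625
  Sum = 1925.6625 ng/mL·h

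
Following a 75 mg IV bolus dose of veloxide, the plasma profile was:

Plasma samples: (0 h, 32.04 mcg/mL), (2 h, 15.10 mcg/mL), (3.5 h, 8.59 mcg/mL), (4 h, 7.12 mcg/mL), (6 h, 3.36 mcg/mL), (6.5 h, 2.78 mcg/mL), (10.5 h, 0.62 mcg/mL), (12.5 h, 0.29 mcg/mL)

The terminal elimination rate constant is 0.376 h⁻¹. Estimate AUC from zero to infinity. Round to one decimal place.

Trapezoidal AUC_0→12.5:
  [0→2]: (32.04+15.10)/2 × 2 = 47.14
  [2→3.5]: (15.10+8.59)/2 × 1.5 = 17.7675
  [3.5→4]: (8.59+7.12)/2 × 0.5 = 3.9275
  [4→6]: (7.12+3.36)/2 × 2 = 10.48
  [6→6.5]: (3.36+2.78)/2 × 0.5 = 1.535
  [6.5→10.5]: (2.78+0.62)/2 × 4 = 6.8
  [10.5→12.5]: (0.62+0.29)/2 × 2 = 0.91
  Sum = 88.56 mcg/mL·h
Extrapolated tail: C_last / k_e = 0.29 / 0.376 = 0.771
AUC_0→∞ = 88.56 + 0.771 = 89.331 mcg/mL·h

AUC = 89.3 mcg/mL·h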